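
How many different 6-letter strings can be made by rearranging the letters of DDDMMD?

The 6 letters of DDDMMD have repeats: D appearing 4 times and M appearing twice.
So there are 6! / (4!·2!) = 15 distinguishable arrangements.

15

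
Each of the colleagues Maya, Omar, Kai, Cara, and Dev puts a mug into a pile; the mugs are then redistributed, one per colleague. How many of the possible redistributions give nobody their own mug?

44

This is the derangement count D_5: permutations of 5 items with no fixed point.
By inclusion–exclusion this is Σ_{j=0}^{5} (−1)^j C(5,j)·(5−j)!.
Computing: 120 − 120 + 60 − 20 + 5 − 1 = 44.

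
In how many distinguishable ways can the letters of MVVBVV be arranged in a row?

The 6 letters of MVVBVV have repeats: V appearing 4 times.
Dividing 6! = 720 by 4! = 24 for the repeated letters gives 30.

30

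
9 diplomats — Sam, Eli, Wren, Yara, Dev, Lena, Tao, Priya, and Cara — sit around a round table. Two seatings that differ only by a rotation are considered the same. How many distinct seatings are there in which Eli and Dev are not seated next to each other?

30240

All circular seatings of 9 people number (8)! = 40320.
Seatings with Eli beside Dev: treat them as a block with 2 internal orders, giving 2 × (7)! = 10080.
Subtracting, 40320 − 10080 = 30240.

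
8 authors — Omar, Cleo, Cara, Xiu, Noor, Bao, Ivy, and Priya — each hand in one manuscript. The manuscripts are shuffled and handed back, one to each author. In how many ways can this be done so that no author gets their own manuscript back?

Count assignments avoiding every fixed point. For any j of the 8 authors fixed to their own manuscript, the other 8−j can be arranged in (8−j)! ways.
By inclusion–exclusion this is Σ_{j=0}^{8} (−1)^j C(8,j)·(8−j)!.
Computing: 40320 − 40320 + 20160 − 6720 + 1680 − 336 + 56 − 8 + 1 = 14833.

14833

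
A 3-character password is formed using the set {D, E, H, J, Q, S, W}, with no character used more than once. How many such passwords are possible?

This is a permutation of 3 out of 7: P(7,3) = 7!/4!.
7 × 6 × 5 = 210.

210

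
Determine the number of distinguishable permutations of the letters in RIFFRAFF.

840

The 8 letters of RIFFRAFF have repeats: F appearing 4 times and R appearing twice.
Dividing 8! = 40320 by 4!·2! = 48 for the repeated letters gives 840.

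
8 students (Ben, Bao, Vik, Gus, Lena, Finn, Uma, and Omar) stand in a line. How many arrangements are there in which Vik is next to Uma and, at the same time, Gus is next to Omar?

Treat {Vik,Uma} as one block (2 orders) and {Gus,Omar} as another (2 orders).
That leaves 6 units to arrange: 2 × 2 × 6! = 4 × 720 = 2880.

2880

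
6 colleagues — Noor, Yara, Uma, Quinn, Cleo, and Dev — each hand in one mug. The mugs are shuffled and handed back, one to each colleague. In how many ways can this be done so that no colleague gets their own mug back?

265

This is the derangement count D_6: permutations of 6 items with no fixed point.
By inclusion–exclusion this is Σ_{j=0}^{6} (−1)^j C(6,j)·(6−j)!.
Computing: 720 − 720 + 360 − 120 + 30 − 6 + 1 = 265.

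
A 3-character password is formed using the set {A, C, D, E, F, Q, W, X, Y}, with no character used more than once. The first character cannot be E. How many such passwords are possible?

The first character has 9−1 = 8 choices (anything except E).
The remaining 2 characters are filled from the other 8 symbols without repetition: 8 × 7 = 56.
Total: 8 × 56 = 448.

448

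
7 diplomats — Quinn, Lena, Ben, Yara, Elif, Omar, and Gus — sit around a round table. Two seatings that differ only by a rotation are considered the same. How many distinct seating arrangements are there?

Around a circle, 7 distinct people have 7!/7 = (6)! = 720 rotationally distinct seatings.

720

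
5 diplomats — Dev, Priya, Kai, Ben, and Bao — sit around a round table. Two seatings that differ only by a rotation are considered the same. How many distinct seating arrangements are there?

Seat Dev anywhere (absorbing the rotational symmetry), then permute the other 4: (4)! = 24.

24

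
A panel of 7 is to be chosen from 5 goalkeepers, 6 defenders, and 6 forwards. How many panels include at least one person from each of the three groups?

With no constraint there are C(17,7) = 19448 possible selections.
Selections missing a whole group: no goalkeepers → C(12,7) = 792; no defenders → C(11,7) = 330; no forwards → C(11,7) = 330.
Add back selections omitting two groups (i.e. drawn from a single group): C(5,7) + C(6,7) + C(6,7) = 0.
By inclusion–exclusion: 19448 − 1452 + 0 = 17996.

17996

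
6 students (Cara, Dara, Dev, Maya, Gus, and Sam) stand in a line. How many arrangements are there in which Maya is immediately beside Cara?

Place the 4 others and the Maya-Cara pair as 5 objects in a line; the pair has 2 internal arrangements.
That gives 2 × 5! = 2 × 120 = 240.

240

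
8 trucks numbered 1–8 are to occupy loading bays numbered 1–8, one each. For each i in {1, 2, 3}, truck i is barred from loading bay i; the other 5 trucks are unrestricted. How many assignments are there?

Let Aᵢ (for i ∈ {1, 2, 3}) be the placements that put truck i in its forbidden loading bay. Any j of these fix j positions, leaving (8−j)! ways to fill the rest, and there are C(3,j) ways to pick which j.
By inclusion–exclusion, the number of valid placements is Σ_{j=0}^{3} (−1)^j C(3,j)·(8−j)!.
Computing: 40320 − 15120 + 2160 − 120 = 27240.

27240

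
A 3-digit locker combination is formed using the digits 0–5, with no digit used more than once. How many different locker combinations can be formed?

Choose and order 3 of the 6 symbols: the first digit has 6 options, the next 5, then 4.
That product is 6 × 5 × 4 = 120.

120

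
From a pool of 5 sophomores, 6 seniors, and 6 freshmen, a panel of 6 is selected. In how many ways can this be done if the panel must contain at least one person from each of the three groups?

10530

Total 6-person selections from all 17: C(17,6) = 12376.
Subtract selections that omit an entire group: no sophomores → C(12,6) = 924; no seniors → C(11,6) = 462; no freshmen → C(11,6) = 462.
Add back selections omitting two groups (i.e. drawn from a single group): C(5,6) + C(6,6) + C(6,6) = 2.
By inclusion–exclusion: 12376 − 1848 + 2 = 10530.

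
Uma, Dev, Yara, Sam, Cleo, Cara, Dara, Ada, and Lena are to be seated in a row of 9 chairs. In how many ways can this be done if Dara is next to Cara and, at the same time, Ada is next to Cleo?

Treat {Dara,Cara} as one block (2 orders) and {Ada,Cleo} as another (2 orders).
That leaves 7 units to arrange: 2 × 2 × 7! = 4 × 5040 = 20160.

20160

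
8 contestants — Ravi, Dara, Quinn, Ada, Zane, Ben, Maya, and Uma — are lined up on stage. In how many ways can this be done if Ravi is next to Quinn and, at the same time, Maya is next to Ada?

2880

Treat {Ravi,Quinn} as one block (2 orders) and {Maya,Ada} as another (2 orders).
That leaves 6 units to arrange: 2 × 2 × 6! = 4 × 720 = 2880.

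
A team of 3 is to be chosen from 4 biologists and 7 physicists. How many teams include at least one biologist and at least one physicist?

With no constraint there are C(11,3) = 165 possible selections.
Subtract selections that omit an entire group: no biologists → C(7,3) = 35; no physicists → C(4,3) = 4.
Both groups omitted at once is impossible, so 165 − 39 = 126.

126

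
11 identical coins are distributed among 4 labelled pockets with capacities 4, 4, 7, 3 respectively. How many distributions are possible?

80

By stars and bars, unrestricted non-negative solutions to x_1+…+x_4 = 11 number C(11+3,3) = 364.
Subtract solutions that violate a single cap (substitute x_i' = x_i − (cap_i+1)): x_1 ≥ 5 gives C(9,3) = 84; x_2 ≥ 5 gives C(9,3) = 84; x_3 ≥ 8 gives C(6,3) = 20; x_4 ≥ 4 gives C(10,3) = 120. Together 308.
Add back pairs where two caps are both exceeded: 4 + 0 + 10 + 0 + 10 + 0 = 24.
By inclusion–exclusion the count is 364 − 308 + 24 = 80.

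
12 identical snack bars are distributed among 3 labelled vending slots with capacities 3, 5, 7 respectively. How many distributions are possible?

10

Without the upper bounds there are C(14,2) = 91 ways to split 12 among 3 vending slots.
Subtract solutions that violate a single cap (substitute x_i' = x_i − (cap_i+1)): x_1 ≥ 4 gives C(10,2) = 45; x_2 ≥ 6 gives C(8,2) = 28; x_3 ≥ 8 gives C(6,2) = 15. Together 88.
Add back pairs where two caps are both exceeded: 6 + 1 + 0 = 7.
By inclusion–exclusion the count is 91 − 88 + 7 = 10.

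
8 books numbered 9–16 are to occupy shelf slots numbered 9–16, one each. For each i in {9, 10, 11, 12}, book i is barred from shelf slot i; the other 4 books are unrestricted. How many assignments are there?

24024

Let Aᵢ (for 9 ≤ i ≤ 12) be the placements that put book i in its forbidden shelf slot. Any j of these fix j positions, leaving (8−j)! ways to fill the rest, and there are C(4,j) ways to pick which j.
By inclusion–exclusion, the number of valid placements is Σ_{j=0}^{4} (−1)^j C(4,j)·(8−j)!.
Computing: 40320 − 20160 + 4320 − 480 + 24 = 24024.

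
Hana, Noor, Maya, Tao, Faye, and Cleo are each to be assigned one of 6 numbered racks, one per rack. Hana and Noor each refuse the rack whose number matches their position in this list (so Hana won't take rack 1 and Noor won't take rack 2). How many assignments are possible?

Let Aᵢ (for i ∈ {1, 2}) be the placements that put person i in their forbidden rack. Any j of these fix j positions, leaving (6−j)! ways to fill the rest, and there are C(2,j) ways to pick which j.
By inclusion–exclusion, the number of valid placements is Σ_{j=0}^{2} (−1)^j C(2,j)·(6−j)!.
Computing: 720 − 240 + 24 = 504.

504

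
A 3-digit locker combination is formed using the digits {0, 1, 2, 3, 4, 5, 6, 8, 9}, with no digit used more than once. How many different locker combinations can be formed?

With no repetition, fill the 3 digits in order: 9 choices, then 8, down to 7.
That product is 9 × 8 × 7 = 504.

504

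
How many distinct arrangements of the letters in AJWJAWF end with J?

180

With the last slot taken by J, it remains to arrange the other 6 letters (AWJAWF).
Those 6 letters have A appearing twice and W appearing twice, giving (6)!/(2!·2!) = 180.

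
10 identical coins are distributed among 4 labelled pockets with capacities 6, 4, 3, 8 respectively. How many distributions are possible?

Ignoring the caps, the number of non-negative solutions to x_1+…+x_4 = 10 is C(13,3) = 286.
Subtract solutions that violate a single cap (substitute x_i' = x_i − (cap_i+1)): x_1 ≥ 7 gives C(6,3) = 20; x_2 ≥ 5 gives C(8,3) = 56; x_3 ≥ 4 gives C(9,3) = 84; x_4 ≥ 9 gives C(4,3) = 4. Together 164.
Add back pairs where two caps are both exceeded: 0 + 0 + 0 + 4 + 0 + 0 = 4.
By inclusion–exclusion the count is 286 − 164 + 4 = 126.

126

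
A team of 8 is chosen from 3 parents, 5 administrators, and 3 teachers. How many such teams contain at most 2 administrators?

Split by how many administrators are chosen (0 through 2).
Sum: C(5,0)·C(6,8) + C(5,1)·C(6,7) + C(5,2)·C(6,6) = 0 + 0 + 10 = 10.

10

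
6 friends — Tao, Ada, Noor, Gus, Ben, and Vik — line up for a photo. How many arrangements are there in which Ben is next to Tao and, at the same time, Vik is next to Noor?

96

Treat {Ben,Tao} as one block (2 orders) and {Vik,Noor} as another (2 orders).
That leaves 4 units to arrange: 2 × 2 × 4! = 4 × 24 = 96.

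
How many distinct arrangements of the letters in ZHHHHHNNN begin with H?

With the first slot taken by H, it remains to arrange the other 8 letters (ZHHHHNNN).
Those 8 letters have H appearing 4 times and N appearing 3 times, giving (8)!/(4!·3!) = 280.

280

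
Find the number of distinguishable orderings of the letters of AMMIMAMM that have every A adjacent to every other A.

Treat the 2 copies of A as a single block. The multiset to arrange is then {AA, I, M, M, M, M, M}, 7 items in all.
That gives (7)!/(5!) = 42 arrangements.

42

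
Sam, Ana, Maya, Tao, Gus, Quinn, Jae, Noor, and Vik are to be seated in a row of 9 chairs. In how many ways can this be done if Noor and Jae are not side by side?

Of the 9! = 362880 arrangements, those with Noor and Jae adjacent number 2 × 8! = 80640 (treat the pair as a block with 2 internal orders).
Complementary counting: 362880 − 80640 = 282240.

282240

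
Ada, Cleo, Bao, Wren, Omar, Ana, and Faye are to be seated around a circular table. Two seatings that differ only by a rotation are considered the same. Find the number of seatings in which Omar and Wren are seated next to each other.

240

Treat {Omar, Wren} as one unit (2 internal orders) and seat the resulting 6 units around the table: (5)! circular arrangements.
So 2 × (5)! = 2 × 120 = 240.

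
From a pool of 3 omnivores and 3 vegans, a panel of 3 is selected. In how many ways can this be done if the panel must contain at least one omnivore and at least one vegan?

18

Unrestricted: C(6,3) = 20 ways to pick any 3 of the 6.
Subtract selections that omit an entire group: no omnivores → C(3,3) = 1; no vegans → C(3,3) = 1.
Both groups omitted at once is impossible, so 20 − 2 = 18.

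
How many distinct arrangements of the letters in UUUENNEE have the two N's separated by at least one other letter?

420

Total arrangements of UUUENNEE: 8!/(3!·3!·2!) = 560.
If the two N's are adjacent, glue them into one block, leaving 7 items to arrange: (7)!/(3!·3!) = 140 ways.
Hence 560 − 140 = 420.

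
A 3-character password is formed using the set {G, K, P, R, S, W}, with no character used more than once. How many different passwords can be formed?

120

This is a permutation of 3 out of 6: P(6,3) = 6!/3!.
That product is 6 × 5 × 4 = 120.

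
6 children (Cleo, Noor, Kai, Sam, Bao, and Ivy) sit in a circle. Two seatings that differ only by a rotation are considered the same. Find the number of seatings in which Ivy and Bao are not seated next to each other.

72

Without the restriction there are (5)! = 120 seatings.
Those with Ivy next to Bao: fuse the pair into one unit and seat 5 units around a circle — 2·(4)! = 48.
Subtracting, 120 − 48 = 72.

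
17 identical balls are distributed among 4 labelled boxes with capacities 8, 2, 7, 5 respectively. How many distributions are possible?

46

Without the upper bounds there are C(20,3) = 1140 ways to split 17 among 4 boxes.
Subtract solutions that violate a single cap (substitute x_i' = x_i − (cap_i+1)): x_1 ≥ 9 gives C(11,3) = 165; x_2 ≥ 3 gives C(17,3) = 680; x_3 ≥ 8 gives C(12,3) = 220; x_4 ≥ 6 gives C(14,3) = 364. Together 1429.
Add back pairs where two caps are both exceeded: 56 + 1 + 10 + 84 + 165 + 20 = 336.
Subtract triples: 0 + 0 + 0 + 1 = 1.
By inclusion–exclusion the count is 1140 − 1429 + 336 − 1 = 46.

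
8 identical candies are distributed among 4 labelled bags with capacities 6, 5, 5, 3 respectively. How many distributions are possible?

106

Ignoring the caps, the number of non-negative solutions to x_1+…+x_4 = 8 is C(11,3) = 165.
Subtract solutions that violate a single cap (substitute x_i' = x_i − (cap_i+1)): x_1 ≥ 7 gives C(4,3) = 4; x_2 ≥ 6 gives C(5,3) = 10; x_3 ≥ 6 gives C(5,3) = 10; x_4 ≥ 4 gives C(7,3) = 35. Together 59.
No two caps can be exceeded simultaneously, so the pair terms are all 0.
By inclusion–exclusion the count is 165 − 59 + 0 = 106.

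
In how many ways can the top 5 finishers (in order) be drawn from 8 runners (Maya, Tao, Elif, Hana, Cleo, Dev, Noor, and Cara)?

This is an ordered selection of 5 from 8: P(8,5).
That gives 8 × 7 × 6 × 5 × 4 = 6720.

6720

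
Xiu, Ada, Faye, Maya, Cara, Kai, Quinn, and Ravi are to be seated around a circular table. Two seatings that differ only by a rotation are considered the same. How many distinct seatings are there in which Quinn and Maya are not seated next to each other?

Without the restriction there are (7)! = 5040 seatings.
Those with Quinn next to Maya: fuse the pair into one unit and seat 7 units around a circle — 2·(6)! = 1440.
Subtracting, 5040 − 1440 = 3600.

3600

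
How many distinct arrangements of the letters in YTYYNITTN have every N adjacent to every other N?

1120

Treat the 2 copies of N as a single block. The multiset to arrange is then {NN, I, T, T, T, Y, Y, Y}, 8 items in all.
That gives (8)!/(3!·3!) = 1120 arrangements.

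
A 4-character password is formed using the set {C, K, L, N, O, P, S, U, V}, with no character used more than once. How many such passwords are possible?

This is a permutation of 4 out of 9: P(9,4) = 9!/5!.
That product is 9 × 8 × 7 × 6 = 3024.

3024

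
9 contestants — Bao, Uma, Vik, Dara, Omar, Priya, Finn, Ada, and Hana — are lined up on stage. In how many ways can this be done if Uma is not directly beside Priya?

Of the 9! = 362880 arrangements, those with Uma and Priya adjacent number 2 × 8! = 80640 (treat the pair as a block with 2 internal orders).
Complementary counting: 362880 − 80640 = 282240.

282240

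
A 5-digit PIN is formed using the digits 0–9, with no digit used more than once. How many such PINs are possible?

30240

Choose and order 5 of the 10 symbols: the first digit has 10 options, the next 9, and so on down to 6.
10 × 9 × 8 × 7 × 6 = 30240.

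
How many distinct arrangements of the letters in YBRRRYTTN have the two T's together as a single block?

Treat the 2 copies of T as a single block. The multiset to arrange is then {TT, B, N, R, R, R, Y, Y}, 8 items in all.
That gives (8)!/(3!·2!) = 3360 arrangements.

3360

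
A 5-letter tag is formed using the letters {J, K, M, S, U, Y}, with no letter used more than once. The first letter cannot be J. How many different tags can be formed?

The first letter has 6−1 = 5 choices (anything except J).
The remaining 4 letters are filled from the other 5 symbols without repetition: 5 × 4 × 3 × 2 = 120.
Total: 5 × 120 = 600.

600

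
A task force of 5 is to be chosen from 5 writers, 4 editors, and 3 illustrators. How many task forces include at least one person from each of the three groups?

590

Unrestricted: C(12,5) = 792 ways to pick any 5 of the 12.
Subtract selections that omit an entire group: no writers → C(7,5) = 21; no editors → C(8,5) = 56; no illustrators → C(9,5) = 126.
Add back selections omitting two groups (i.e. drawn from a single group): C(5,5) + C(4,5) + C(3,5) = 1.
By inclusion–exclusion: 792 − 203 + 1 = 590.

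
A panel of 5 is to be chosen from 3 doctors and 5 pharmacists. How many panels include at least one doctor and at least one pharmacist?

55

With no constraint there are C(8,5) = 56 possible selections.
Subtract selections that omit an entire group: no doctors → C(5,5) = 1; no pharmacists → C(3,5) = 0.
Both groups omitted at once is impossible, so 56 − 1 = 55.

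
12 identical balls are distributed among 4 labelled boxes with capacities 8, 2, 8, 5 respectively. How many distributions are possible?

Without the upper bounds there are C(15,3) = 455 ways to split 12 among 4 boxes.
Subtract solutions that violate a single cap (substitute x_i' = x_i − (cap_i+1)): x_1 ≥ 9 gives C(6,3) = 20; x_2 ≥ 3 gives C(12,3) = 220; x_3 ≥ 9 gives C(6,3) = 20; x_4 ≥ 6 gives C(9,3) = 84. Together 344.
Add back pairs where two caps are both exceeded: 1 + 0 + 0 + 1 + 20 + 0 = 22.
By inclusion–exclusion the count is 455 − 344 + 22 = 133.

133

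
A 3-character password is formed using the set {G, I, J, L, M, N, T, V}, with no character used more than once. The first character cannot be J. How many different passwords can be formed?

The first character has 8−1 = 7 choices (anything except J).
The remaining 2 characters are filled from the other 7 symbols without repetition: 7 × 6 = 42.
Total: 7 × 42 = 294.

294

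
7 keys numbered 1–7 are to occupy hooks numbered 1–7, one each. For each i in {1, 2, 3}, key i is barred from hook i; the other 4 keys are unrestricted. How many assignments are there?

3216

Let Aᵢ (for i ∈ {1, 2, 3}) be the placements that put key i in its forbidden hook. Any j of these fix j positions, leaving (7−j)! ways to fill the rest, and there are C(3,j) ways to pick which j.
By inclusion–exclusion, the number of valid placements is Σ_{j=0}^{3} (−1)^j C(3,j)·(7−j)!.
Computing: 5040 − 2160 + 360 − 24 = 3216.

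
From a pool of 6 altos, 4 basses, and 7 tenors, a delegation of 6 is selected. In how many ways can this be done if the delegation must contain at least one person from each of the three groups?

9996

Unrestricted: C(17,6) = 12376 ways to pick any 6 of the 17.
Subtract selections that omit an entire group: no altos → C(11,6) = 462; no basses → C(13,6) = 1716; no tenors → C(10,6) = 210.
Add back selections omitting two groups (i.e. drawn from a single group): C(6,6) + C(4,6) + C(7,6) = 8.
By inclusion–exclusion: 12376 − 2388 + 8 = 9996.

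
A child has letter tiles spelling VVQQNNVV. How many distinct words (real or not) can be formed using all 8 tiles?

420

VVQQNNVV has 8 letters with N appearing twice, Q appearing twice, and V appearing 4 times.
The number of distinct arrangements is 8!/(4!·2!·2!) = 40320/96 = 420.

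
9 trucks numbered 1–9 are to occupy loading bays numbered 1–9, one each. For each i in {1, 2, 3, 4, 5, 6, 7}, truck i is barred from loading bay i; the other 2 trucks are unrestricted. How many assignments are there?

Let Aᵢ (for 1 ≤ i ≤ 7) be the placements that put truck i in its forbidden loading bay. Any j of these fix j positions, leaving (9−j)! ways to fill the rest, and there are C(7,j) ways to pick which j.
By inclusion–exclusion, the number of valid placements is Σ_{j=0}^{7} (−1)^j C(7,j)·(9−j)!.
Computing: 362880 − 282240 + 105840 − 25200 + 4200 − 504 + 42 − 2 = 165016.

165016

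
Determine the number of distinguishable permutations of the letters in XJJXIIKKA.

Letter multiplicities in XJJXIIKKA: A×1, I×2, J×2, K×2, X×2.
So there are 9! / (2!·2!·2!·2!) = 22680 distinguishable arrangements.

22680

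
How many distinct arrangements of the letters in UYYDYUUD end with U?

Fix U in the last position and arrange the remaining 7 letters.
Those 7 letters have D appearing twice, U appearing twice, and Y appearing 3 times, giving (7)!/(3!·2!·2!) = 210.

210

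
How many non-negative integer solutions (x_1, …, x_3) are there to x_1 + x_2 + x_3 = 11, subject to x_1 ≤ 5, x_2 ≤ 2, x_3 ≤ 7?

9

By stars and bars, unrestricted non-negative solutions to x_1+…+x_3 = 11 number C(11+2,2) = 78.
Subtract solutions that violate a single cap (substitute x_i' = x_i − (cap_i+1)): x_1 ≥ 6 gives C(7,2) = 21; x_2 ≥ 3 gives C(10,2) = 45; x_3 ≥ 8 gives C(5,2) = 10. Together 76.
Add back pairs where two caps are both exceeded: 6 + 0 + 1 = 7.
By inclusion–exclusion the count is 78 − 76 + 7 = 9.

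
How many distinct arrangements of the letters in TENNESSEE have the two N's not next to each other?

2940

Total arrangements of TENNESSEE: 9!/(4!·2!·2!) = 3780.
Arrangements with the N's together: treat NN as one letter, giving (8)!/(4!·2!) = 840.
Hence 3780 − 840 = 2940.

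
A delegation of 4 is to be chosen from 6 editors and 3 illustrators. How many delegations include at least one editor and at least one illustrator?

Unrestricted: C(9,4) = 126 ways to pick any 4 of the 9.
Selections missing a whole group: no editors → C(3,4) = 0; no illustrators → C(6,4) = 15.
Both groups omitted at once is impossible, so 126 − 15 = 111.

111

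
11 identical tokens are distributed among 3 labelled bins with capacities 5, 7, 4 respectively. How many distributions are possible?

By stars and bars, unrestricted non-negative solutions to x_1+…+x_3 = 11 number C(11+2,2) = 78.
Subtract solutions that violate a single cap (substitute x_i' = x_i − (cap_i+1)): x_1 ≥ 6 gives C(7,2) = 21; x_2 ≥ 8 gives C(5,2) = 10; x_3 ≥ 5 gives C(8,2) = 28. Together 59.
Add back pairs where two caps are both exceeded: 0 + 1 + 0 = 1.
By inclusion–exclusion the count is 78 − 59 + 1 = 20.

20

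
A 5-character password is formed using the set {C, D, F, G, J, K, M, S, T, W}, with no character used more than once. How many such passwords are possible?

30240

Choose and order 5 of the 10 symbols: the first character has 10 options, the next 9, and so on down to 6.
10 × 9 × 8 × 7 × 6 = 30240.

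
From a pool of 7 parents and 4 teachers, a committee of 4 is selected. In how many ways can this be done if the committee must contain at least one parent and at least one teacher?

294

With no constraint there are C(11,4) = 330 possible selections.
Subtract selections that omit an entire group: no parents → C(4,4) = 1; no teachers → C(7,4) = 35.
Both groups omitted at once is impossible, so 330 − 36 = 294.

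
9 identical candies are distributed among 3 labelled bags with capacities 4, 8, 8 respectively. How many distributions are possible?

By stars and bars, unrestricted non-negative solutions to x_1+…+x_3 = 9 number C(9+2,2) = 55.
Subtract solutions that violate a single cap (substitute x_i' = x_i − (cap_i+1)): x_1 ≥ 5 gives C(6,2) = 15; x_2 ≥ 9 gives C(2,2) = 1; x_3 ≥ 9 gives C(2,2) = 1. Together 17.
No two caps can be exceeded simultaneously, so the pair terms are all 0.
By inclusion–exclusion the count is 55 − 17 + 0 = 38.

38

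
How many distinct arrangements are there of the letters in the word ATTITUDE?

6720

Letter multiplicities in ATTITUDE: A×1, D×1, E×1, I×1, T×3, U×1.
So there are 8! / (3!) = 6720 distinguishable arrangements.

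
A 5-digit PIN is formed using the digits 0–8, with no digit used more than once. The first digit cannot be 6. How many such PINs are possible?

The first digit has 9−1 = 8 choices (anything except 6).
The remaining 4 digits are filled from the other 8 symbols without repetition: 8 × 7 × 6 × 5 = 1680.
Total: 8 × 1680 = 13440.

13440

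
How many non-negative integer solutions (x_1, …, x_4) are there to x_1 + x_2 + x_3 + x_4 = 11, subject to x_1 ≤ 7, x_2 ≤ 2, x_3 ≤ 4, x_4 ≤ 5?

71

By stars and bars, unrestricted non-negative solutions to x_1+…+x_4 = 11 number C(11+3,3) = 364.
Subtract solutions that violate a single cap (substitute x_i' = x_i − (cap_i+1)): x_1 ≥ 8 gives C(6,3) = 20; x_2 ≥ 3 gives C(11,3) = 165; x_3 ≥ 5 gives C(9,3) = 84; x_4 ≥ 6 gives C(8,3) = 56. Together 325.
Add back pairs where two caps are both exceeded: 1 + 0 + 0 + 20 + 10 + 1 = 32.
By inclusion–exclusion the count is 364 − 325 + 32 = 71.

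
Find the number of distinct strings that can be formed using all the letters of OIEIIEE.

The 7 letters of OIEIIEE have repeats: E appearing 3 times and I appearing 3 times.
Dividing 7! = 5040 by 3!·3! = 36 for the repeated letters gives 140.

140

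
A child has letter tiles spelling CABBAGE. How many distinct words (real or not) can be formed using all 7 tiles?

CABBAGE has 7 letters with A appearing twice and B appearing twice.
So there are 7! / (2!·2!) = 1260 distinguishable arrangements.

1260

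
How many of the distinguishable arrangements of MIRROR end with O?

20

With the last slot taken by O, it remains to arrange the other 5 letters (MIRRR).
Those 5 letters have R appearing 3 times, giving (5)!/(3!) = 20.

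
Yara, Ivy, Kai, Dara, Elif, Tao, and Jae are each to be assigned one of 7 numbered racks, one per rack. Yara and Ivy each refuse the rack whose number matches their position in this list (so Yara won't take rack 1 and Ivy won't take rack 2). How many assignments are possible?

3720

Let Aᵢ (for i ∈ {1, 2}) be the placements that put person i in their forbidden rack. Any j of these fix j positions, leaving (7−j)! ways to fill the rest, and there are C(2,j) ways to pick which j.
By inclusion–exclusion, the number of valid placements is Σ_{j=0}^{2} (−1)^j C(2,j)·(7−j)!.
Computing: 5040 − 1440 + 120 = 3720.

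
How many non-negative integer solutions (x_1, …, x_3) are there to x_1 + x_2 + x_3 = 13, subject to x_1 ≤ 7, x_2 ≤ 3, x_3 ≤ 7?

Ignoring the caps, the number of non-negative solutions to x_1+…+x_3 = 13 is C(15,2) = 105.
Subtract solutions that violate a single cap (substitute x_i' = x_i − (cap_i+1)): x_1 ≥ 8 gives C(7,2) = 21; x_2 ≥ 4 gives C(11,2) = 55; x_3 ≥ 8 gives C(7,2) = 21. Together 97.
Add back pairs where two caps are both exceeded: 3 + 0 + 3 = 6.
By inclusion–exclusion the count is 105 − 97 + 6 = 14.

14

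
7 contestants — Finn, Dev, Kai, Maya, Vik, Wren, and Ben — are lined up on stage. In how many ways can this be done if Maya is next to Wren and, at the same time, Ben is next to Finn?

Treat {Maya,Wren} as one block (2 orders) and {Ben,Finn} as another (2 orders).
That leaves 5 units to arrange: 2 × 2 × 5! = 4 × 120 = 480.

480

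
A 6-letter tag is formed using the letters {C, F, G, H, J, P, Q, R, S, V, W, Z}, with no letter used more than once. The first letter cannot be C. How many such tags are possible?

609840

The first letter has 12−1 = 11 choices (anything except C).
The remaining 5 letters are filled from the other 11 symbols without repetition: 11 × 10 × 9 × 8 × 7 = 55440.
Total: 11 × 55440 = 609840.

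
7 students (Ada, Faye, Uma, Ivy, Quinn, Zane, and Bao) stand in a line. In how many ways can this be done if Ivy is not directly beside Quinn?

Of the 7! = 5040 arrangements, those with Ivy and Quinn adjacent number 2 × 6! = 1440 (treat the pair as a block with 2 internal orders).
Complementary counting: 5040 − 1440 = 3600.

3600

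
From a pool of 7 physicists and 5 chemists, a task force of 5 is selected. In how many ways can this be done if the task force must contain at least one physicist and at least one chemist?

With no constraint there are C(12,5) = 792 possible selections.
Subtract selections that omit an entire group: no physicists → C(5,5) = 1; no chemists → C(7,5) = 21.
Both groups omitted at once is impossible, so 792 − 22 = 770.

770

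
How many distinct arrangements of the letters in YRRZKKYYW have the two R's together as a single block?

3360

Treat the 2 copies of R as a single block. The multiset to arrange is then {RR, K, K, W, Y, Y, Y, Z}, 8 items in all.
That gives (8)!/(3!·2!) = 3360 arrangements.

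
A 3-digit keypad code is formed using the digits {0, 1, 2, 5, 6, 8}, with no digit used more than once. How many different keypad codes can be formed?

This is a permutation of 3 out of 6: P(6,3) = 6!/3!.
6 × 5 × 4 = 120.

120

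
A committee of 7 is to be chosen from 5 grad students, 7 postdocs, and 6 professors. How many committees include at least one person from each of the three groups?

28987

With no constraint there are C(18,7) = 31824 possible selections.
Selections missing a whole group: no grad students → C(13,7) = 1716; no postdocs → C(11,7) = 330; no professors → C(12,7) = 792.
Add back selections omitting two groups (i.e. drawn from a single group): C(5,7) + C(7,7) + C(6,7) = 1.
By inclusion–exclusion: 31824 − 2838 + 1 = 28987.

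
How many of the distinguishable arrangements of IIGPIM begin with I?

With the first slot taken by I, it remains to arrange the other 5 letters (IGPIM).
Those 5 letters have I appearing twice, giving (5)!/(2!) = 60.

60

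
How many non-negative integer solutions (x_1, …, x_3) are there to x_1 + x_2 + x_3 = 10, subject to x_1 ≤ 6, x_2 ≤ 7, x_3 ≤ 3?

22

Without the upper bounds there are C(12,2) = 66 ways to split 10 among 3 variables.
Subtract solutions that violate a single cap (substitute x_i' = x_i − (cap_i+1)): x_1 ≥ 7 gives C(5,2) = 10; x_2 ≥ 8 gives C(4,2) = 6; x_3 ≥ 4 gives C(8,2) = 28. Together 44.
No two caps can be exceeded simultaneously, so the pair terms are all 0.
By inclusion–exclusion the count is 66 − 44 + 0 = 22.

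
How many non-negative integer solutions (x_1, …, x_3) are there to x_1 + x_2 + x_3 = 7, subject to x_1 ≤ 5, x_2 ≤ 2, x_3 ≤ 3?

Ignoring the caps, the number of non-negative solutions to x_1+…+x_3 = 7 is C(9,2) = 36.
Subtract solutions that violate a single cap (substitute x_i' = x_i − (cap_i+1)): x_1 ≥ 6 gives C(3,2) = 3; x_2 ≥ 3 gives C(6,2) = 15; x_3 ≥ 4 gives C(5,2) = 10. Together 28.
Add back pairs where two caps are both exceeded: 0 + 0 + 1 = 1.
By inclusion–exclusion the count is 36 − 28 + 1 = 9.

9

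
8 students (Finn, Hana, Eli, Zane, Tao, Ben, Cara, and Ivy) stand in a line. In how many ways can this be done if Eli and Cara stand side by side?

10080

Place the 6 others and the Eli-Cara pair as 7 objects in a line; the pair has 2 internal arrangements.
That gives 2 × 7! = 2 × 5040 = 10080.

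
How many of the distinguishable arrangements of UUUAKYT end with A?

With the last slot taken by A, it remains to arrange the other 6 letters (UUUKYT).
Those 6 letters have U appearing 3 times, giving (6)!/(3!) = 120.

120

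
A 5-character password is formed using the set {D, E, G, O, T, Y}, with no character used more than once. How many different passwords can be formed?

This is a permutation of 5 out of 6: P(6,5) = 6!/1!.
6 × 5 × 4 × 3 × 2 = 720.

720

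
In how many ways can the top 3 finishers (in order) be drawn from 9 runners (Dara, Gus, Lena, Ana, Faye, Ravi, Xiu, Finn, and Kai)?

504

This is an ordered selection of 3 from 9: P(9,3).
That gives 9 × 8 × 7 = 504.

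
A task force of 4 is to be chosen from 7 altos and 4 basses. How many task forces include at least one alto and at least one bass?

294

With no constraint there are C(11,4) = 330 possible selections.
Selections missing a whole group: no altos → C(4,4) = 1; no basses → C(7,4) = 35.
Both groups omitted at once is impossible, so 330 − 36 = 294.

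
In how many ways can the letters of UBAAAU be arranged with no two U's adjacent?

40

There are 6!/(3!·2!) = 60 arrangements of UBAAAU in total.
If the two U's are adjacent, glue them into one block, leaving 5 items to arrange: (5)!/(3!) = 20 ways.
Hence 60 − 20 = 40.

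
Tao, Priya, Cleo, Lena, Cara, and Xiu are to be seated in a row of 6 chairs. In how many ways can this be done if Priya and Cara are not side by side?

480

Of the 6! = 720 arrangements, those with Priya and Cara adjacent number 2 × 5! = 240 (treat the pair as a block with 2 internal orders).
Complementary counting: 720 − 240 = 480.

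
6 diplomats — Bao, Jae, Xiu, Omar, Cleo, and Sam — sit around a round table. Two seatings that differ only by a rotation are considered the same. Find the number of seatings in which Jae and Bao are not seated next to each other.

Without the restriction there are (5)! = 120 seatings.
Seatings with Jae beside Bao: treat them as a block with 2 internal orders, giving 2 × (4)! = 48.
Subtracting, 120 − 48 = 72.

72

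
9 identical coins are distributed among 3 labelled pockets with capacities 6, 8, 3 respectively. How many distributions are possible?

27

Ignoring the caps, the number of non-negative solutions to x_1+…+x_3 = 9 is C(11,2) = 55.
Subtract solutions that violate a single cap (substitute x_i' = x_i − (cap_i+1)): x_1 ≥ 7 gives C(4,2) = 6; x_2 ≥ 9 gives C(2,2) = 1; x_3 ≥ 4 gives C(7,2) = 21. Together 28.
No two caps can be exceeded simultaneously, so the pair terms are all 0.
By inclusion–exclusion the count is 55 − 28 + 0 = 27.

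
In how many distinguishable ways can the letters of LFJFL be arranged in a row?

The 5 letters of LFJFL have repeats: F appearing twice and L appearing twice.
Dividing 5! = 120 by 2!·2! = 4 for the repeated letters gives 30.

30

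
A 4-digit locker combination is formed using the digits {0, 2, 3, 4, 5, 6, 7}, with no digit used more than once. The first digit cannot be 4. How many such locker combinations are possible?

The first digit has 7−1 = 6 choices (anything except 4).
The remaining 3 digits are filled from the other 6 symbols without repetition: 6 × 5 × 4 = 120.
Total: 6 × 120 = 720.

720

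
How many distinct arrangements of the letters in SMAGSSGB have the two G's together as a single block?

840

Treat the 2 copies of G as a single block. The multiset to arrange is then {GG, A, B, M, S, S, S}, 7 items in all.
That gives (7)!/(3!) = 840 arrangements.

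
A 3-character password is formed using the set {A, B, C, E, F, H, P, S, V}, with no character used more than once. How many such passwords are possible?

Choose and order 3 of the 9 symbols: the first character has 9 options, the next 8, then 7.
That product is 9 × 8 × 7 = 504.

504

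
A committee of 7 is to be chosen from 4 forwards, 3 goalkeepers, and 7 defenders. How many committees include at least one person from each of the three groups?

With no constraint there are C(14,7) = 3432 possible selections.
Subtract selections that omit an entire group: no forwards → C(10,7) = 120; no goalkeepers → C(11,7) = 330; no defenders → C(7,7) = 1.
Add back selections omitting two groups (i.e. drawn from a single group): C(4,7) + C(3,7) + C(7,7) = 1.
By inclusion–exclusion: 3432 − 451 + 1 = 2982.

2982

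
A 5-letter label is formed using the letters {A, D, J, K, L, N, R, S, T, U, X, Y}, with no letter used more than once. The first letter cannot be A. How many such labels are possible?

87120

The first letter has 12−1 = 11 choices (anything except A).
The remaining 4 letters are filled from the other 11 symbols without repetition: 11 × 10 × 9 × 8 = 7920.
Total: 11 × 7920 = 87120.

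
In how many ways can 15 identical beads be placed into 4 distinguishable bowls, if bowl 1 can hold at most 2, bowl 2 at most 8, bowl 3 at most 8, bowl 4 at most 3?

Ignoring the caps, the number of non-negative solutions to x_1+…+x_4 = 15 is C(18,3) = 816.
Subtract solutions that violate a single cap (substitute x_i' = x_i − (cap_i+1)): x_1 ≥ 3 gives C(15,3) = 455; x_2 ≥ 9 gives C(9,3) = 84; x_3 ≥ 9 gives C(9,3) = 84; x_4 ≥ 4 gives C(14,3) = 364. Together 987.
Add back pairs where two caps are both exceeded: 20 + 20 + 165 + 0 + 10 + 10 = 225.
By inclusion–exclusion the count is 816 − 987 + 225 = 54.

54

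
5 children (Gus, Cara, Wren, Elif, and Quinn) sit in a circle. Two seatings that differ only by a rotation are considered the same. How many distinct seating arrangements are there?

Fix one person's seat to break rotational symmetry; the remaining 4 people can be arranged in (4)! = 24 ways.

24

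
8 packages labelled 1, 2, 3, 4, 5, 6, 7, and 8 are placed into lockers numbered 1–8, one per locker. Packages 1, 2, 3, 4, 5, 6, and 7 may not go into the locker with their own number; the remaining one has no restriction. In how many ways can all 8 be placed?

Let Aᵢ (for 1 ≤ i ≤ 7) be the placements that put package i in its forbidden locker. Any j of these fix j positions, leaving (8−j)! ways to fill the rest, and there are C(7,j) ways to pick which j.
By inclusion–exclusion, the number of valid placements is Σ_{j=0}^{7} (−1)^j C(7,j)·(8−j)!.
Computing: 40320 − 35280 + 15120 − 4200 + 840 − 126 + 14 − 1 = 16687.

16687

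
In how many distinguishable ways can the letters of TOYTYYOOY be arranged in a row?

TOYTYYOOY has 9 letters with O appearing 3 times, T appearing twice, and Y appearing 4 times.
The number of distinct arrangements is 9!/(4!·3!·2!) = 362880/288 = 1260.

1260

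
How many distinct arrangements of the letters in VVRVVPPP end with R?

With the last slot taken by R, it remains to arrange the other 7 letters (VVVVPPP).
Those 7 letters have P appearing 3 times and V appearing 4 times, giving (7)!/(4!·3!) = 35.

35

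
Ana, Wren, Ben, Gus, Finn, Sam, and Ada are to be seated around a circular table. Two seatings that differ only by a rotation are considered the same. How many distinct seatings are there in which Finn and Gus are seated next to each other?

Treat {Finn, Gus} as one unit (2 internal orders) and seat the resulting 6 units around the table: (5)! circular arrangements.
So 2 × (5)! = 2 × 120 = 240.

240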